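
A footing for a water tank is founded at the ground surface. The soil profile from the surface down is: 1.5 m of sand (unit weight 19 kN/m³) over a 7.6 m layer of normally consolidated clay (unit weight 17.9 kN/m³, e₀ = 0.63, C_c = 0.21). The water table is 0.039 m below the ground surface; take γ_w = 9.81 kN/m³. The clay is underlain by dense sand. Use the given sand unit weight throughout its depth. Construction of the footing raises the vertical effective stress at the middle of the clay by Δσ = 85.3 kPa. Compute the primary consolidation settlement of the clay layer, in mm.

S_c ≈ 453 mm

Mid-depth of clay below the ground surface: z = 1.5 + 7.6/2 = 5.3 m.
Total vertical stress at mid-clay: σ_v = 19×1.5 + 17.9×3.8 = 96.52 kPa.
Pore pressure: u = 9.81×(5.3 − 0.039) = 51.61 kPa.
Initial effective stress: σ'_0 = σ_v − u = 96.52 − 51.61 = 44.91 kPa.
Final effective stress: σ'_f = σ'_0 + Δσ = 44.91 + 85.3 = 130.21 kPa.
Normally consolidated clay, so the full stress increment lies on the virgin compression line:
S_c = C_c·H/(1+e₀)·log₁₀(σ'_f/σ'_0) = 0.21×7.6/(1+0.63)×log₁₀(130.21/44.91)
    = 0.97914 × 0.4623 = 0.4527 m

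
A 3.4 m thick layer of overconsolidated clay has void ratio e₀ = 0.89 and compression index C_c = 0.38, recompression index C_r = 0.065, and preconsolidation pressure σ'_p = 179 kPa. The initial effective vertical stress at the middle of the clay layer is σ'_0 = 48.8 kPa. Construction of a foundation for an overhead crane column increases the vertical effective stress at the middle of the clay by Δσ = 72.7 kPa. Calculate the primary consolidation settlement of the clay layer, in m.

S_c ≈ 0.0463 m

Final effective stress: σ'_f = 48.8 + 72.7 = 121.5 kPa.
σ'_f = 121.5 ≤ σ'_p = 179 kPa, so the clay remains overconsolidated and only the recompression index applies:
S_c = C_r·H/(1+e₀)·log₁₀(σ'_f/σ'_0) = 0.065×3.4/1.89×log₁₀(121.5/48.8)
    = 0.11693 × 0.39616 = 0.04632 m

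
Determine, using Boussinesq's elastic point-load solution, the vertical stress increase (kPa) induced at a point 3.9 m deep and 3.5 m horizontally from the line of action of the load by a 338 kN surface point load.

Boussinesq vertical stress below a point load on an elastic half-space:
Δσ_z = 3P/(2πz²) · [1 + (r/z)²]^(−5/2)
r/z = 3.5/3.9 = 0.89744; [1+(r/z)²]^(−5/2) = 0.22833.
Δσ_z = 3×338/(2π×3.9²) × 0.22833 = 10.61 × 0.22833 = 2.423 kPa

Δσ_z ≈ 2.42 kPa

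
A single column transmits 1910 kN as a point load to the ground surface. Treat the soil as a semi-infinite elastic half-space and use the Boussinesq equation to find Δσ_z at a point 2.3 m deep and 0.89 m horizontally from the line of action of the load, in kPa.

Boussinesq vertical stress below a point load on an elastic half-space:
Δσ_z = 3P/(2πz²) · [1 + (r/z)²]^(−5/2)
r/z = 0.89/2.3 = 0.38696; [1+(r/z)²]^(−5/2) = 0.70551.
Δσ_z = 3×1910/(2π×2.3²) × 0.70551 = 172.39 × 0.70551 = 121.6 kPa

Δσ_z ≈ 122 kPa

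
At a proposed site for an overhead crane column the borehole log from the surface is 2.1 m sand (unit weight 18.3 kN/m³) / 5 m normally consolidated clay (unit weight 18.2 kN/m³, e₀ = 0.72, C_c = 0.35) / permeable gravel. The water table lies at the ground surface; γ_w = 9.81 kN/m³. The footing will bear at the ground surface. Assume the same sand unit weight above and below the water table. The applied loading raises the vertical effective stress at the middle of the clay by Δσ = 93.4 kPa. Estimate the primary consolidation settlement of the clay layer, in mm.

Mid-depth of clay below the ground surface: z = 2.1 + 5/2 = 4.6 m.
Total vertical stress at mid-clay: σ_v = 18.3×2.1 + 18.2×2.5 = 83.93 kPa.
Pore pressure: u = 9.81×(4.6 − 0) = 45.126 kPa.
Initial effective stress: σ'_0 = σ_v − u = 83.93 − 45.126 = 38.804 kPa.
Final effective stress: σ'_f = σ'_0 + Δσ = 38.804 + 93.4 = 132.2 kPa.
Normally consolidated clay, so the full stress increment lies on the virgin compression line:
S_c = C_c·H/(1+e₀)·log₁₀(σ'_f/σ'_0) = 0.35×5/(1+0.72)×log₁₀(132.2/38.804)
    = 1.0174 × 0.53235 = 0.5416 m

S_c ≈ 542 mm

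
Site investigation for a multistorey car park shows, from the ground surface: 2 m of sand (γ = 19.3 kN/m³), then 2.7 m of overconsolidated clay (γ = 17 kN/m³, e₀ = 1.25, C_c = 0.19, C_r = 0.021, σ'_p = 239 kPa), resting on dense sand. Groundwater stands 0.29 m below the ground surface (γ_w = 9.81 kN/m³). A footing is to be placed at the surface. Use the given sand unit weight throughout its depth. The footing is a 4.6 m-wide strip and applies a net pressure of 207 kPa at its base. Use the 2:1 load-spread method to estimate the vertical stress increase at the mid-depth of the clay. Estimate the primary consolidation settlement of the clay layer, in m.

S_c ≈ 0.0172 m

Mid-depth of clay below the ground surface: z = 2 + 2.7/2 = 3.35 m.
Total vertical stress at mid-clay: σ_v = 19.3×2 + 17×1.35 = 61.55 kPa.
Pore pressure: u = 9.81×(3.35 − 0.29) = 30.019 kPa.
Initial effective stress: σ'_0 = σ_v − u = 61.55 − 30.019 = 31.531 kPa.
Stress increase at mid-clay by the 2:1 spreading method:
Δσ = qB/(B+z) = 207×4.6/(4.6+3.35) = 119.77 kPa
Final effective stress: σ'_f = 31.531 + 119.77 = 151.3 kPa.
σ'_f = 151.3 ≤ σ'_p = 239 kPa, so the clay remains overconsolidated and only the recompression index applies:
S_c = C_r·H/(1+e₀)·log₁₀(σ'_f/σ'_0) = 0.021×2.7/2.25×log₁₀(151.3/31.531)
    = 0.0252 × 0.6811 = 0.01716 m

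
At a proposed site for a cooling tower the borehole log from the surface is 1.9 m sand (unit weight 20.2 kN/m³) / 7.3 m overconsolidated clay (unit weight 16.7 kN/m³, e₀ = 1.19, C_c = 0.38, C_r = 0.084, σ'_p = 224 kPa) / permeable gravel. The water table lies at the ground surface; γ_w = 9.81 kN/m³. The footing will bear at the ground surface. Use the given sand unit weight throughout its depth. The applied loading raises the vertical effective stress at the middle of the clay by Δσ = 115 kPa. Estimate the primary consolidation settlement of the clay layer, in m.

Mid-depth of clay below the ground surface: z = 1.9 + 7.3/2 = 5.55 m.
Total vertical stress at mid-clay: σ_v = 20.2×1.9 + 16.7×3.65 = 99.335 kPa.
Pore pressure: u = 9.81×(5.55 − 0) = 54.446 kPa.
Initial effective stress: σ'_0 = σ_v − u = 99.335 − 54.446 = 44.889 kPa.
Final effective stress: σ'_f = 44.889 + 115 = 159.89 kPa.
σ'_f = 159.89 ≤ σ'_p = 224 kPa, so the clay remains overconsolidated and only the recompression index applies:
S_c = C_r·H/(1+e₀)·log₁₀(σ'_f/σ'_0) = 0.084×7.3/2.19×log₁₀(159.89/44.889)
    = 0.28 × 0.55168 = 0.1545 m

S_c ≈ 0.154 m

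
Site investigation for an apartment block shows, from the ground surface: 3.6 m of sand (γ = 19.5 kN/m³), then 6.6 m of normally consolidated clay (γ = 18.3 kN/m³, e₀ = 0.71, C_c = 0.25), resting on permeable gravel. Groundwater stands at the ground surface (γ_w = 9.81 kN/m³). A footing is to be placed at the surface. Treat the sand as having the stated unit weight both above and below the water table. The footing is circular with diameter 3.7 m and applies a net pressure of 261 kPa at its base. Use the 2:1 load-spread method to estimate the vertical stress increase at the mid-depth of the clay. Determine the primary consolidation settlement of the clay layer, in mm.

S_c ≈ 171 mm

Mid-depth of clay below the ground surface: z = 3.6 + 6.6/2 = 6.9 m.
Total vertical stress at mid-clay: σ_v = 19.5×3.6 + 18.3×3.3 = 130.59 kPa.
Pore pressure: u = 9.81×(6.9 − 0) = 67.689 kPa.
Initial effective stress: σ'_0 = σ_v − u = 130.59 − 67.689 = 62.901 kPa.
Stress increase at mid-clay by the 2:1 spreading method:
Δσ ≈ qD²/(D+z)² = 261×3.7²/(3.7+6.9)² = 31.8 kPa
Final effective stress: σ'_f = σ'_0 + Δσ = 62.901 + 31.8 = 94.701 kPa.
Normally consolidated clay, so the full stress increment lies on the virgin compression line:
S_c = C_c·H/(1+e₀)·log₁₀(σ'_f/σ'_0) = 0.25×6.6/(1+0.71)×log₁₀(94.701/62.901)
    = 0.96491 × 0.1777 = 0.1715 m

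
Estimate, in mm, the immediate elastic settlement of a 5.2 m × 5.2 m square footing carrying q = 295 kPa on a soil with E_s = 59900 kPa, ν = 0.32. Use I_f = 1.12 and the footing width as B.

S_e ≈ 25.7 mm

Immediate (elastic) settlement: S_e = q·B·(1−ν²)/E_s · I_f.
S_e = 295 × 5.2 × (1 − 0.32²) / 59900 × 1.12
    = 295 × 5.2 × 0.8976 / 59900 × 1.12
    = 0.02575 m = 25.75 mm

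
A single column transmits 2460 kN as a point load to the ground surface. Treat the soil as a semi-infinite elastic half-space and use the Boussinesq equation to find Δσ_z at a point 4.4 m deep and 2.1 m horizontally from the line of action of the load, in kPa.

Boussinesq vertical stress below a point load on an elastic half-space:
Δσ_z = 3P/(2πz²) · [1 + (r/z)²]^(−5/2)
r/z = 2.1/4.4 = 0.47727; [1+(r/z)²]^(−5/2) = 0.59867.
Δσ_z = 3×2460/(2π×4.4²) × 0.59867 = 60.67 × 0.59867 = 36.32 kPa

Δσ_z ≈ 36.3 kPa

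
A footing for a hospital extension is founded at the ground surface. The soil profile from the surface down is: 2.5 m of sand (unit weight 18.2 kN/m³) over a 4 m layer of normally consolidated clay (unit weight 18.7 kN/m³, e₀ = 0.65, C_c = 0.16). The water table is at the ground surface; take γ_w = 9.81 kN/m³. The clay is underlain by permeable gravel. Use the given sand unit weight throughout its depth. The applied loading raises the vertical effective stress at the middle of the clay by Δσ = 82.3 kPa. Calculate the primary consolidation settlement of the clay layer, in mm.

Mid-depth of clay below the ground surface: z = 2.5 + 4/2 = 4.5 m.
Total vertical stress at mid-clay: σ_v = 18.2×2.5 + 18.7×2 = 82.9 kPa.
Pore pressure: u = 9.81×(4.5 − 0) = 44.145 kPa.
Initial effective stress: σ'_0 = σ_v − u = 82.9 − 44.145 = 38.755 kPa.
Final effective stress: σ'_f = σ'_0 + Δσ = 38.755 + 82.3 = 121.06 kPa.
Normally consolidated clay, so the full stress increment lies on the virgin compression line:
S_c = C_c·H/(1+e₀)·log₁₀(σ'_f/σ'_0) = 0.16×4/(1+0.65)×log₁₀(121.06/38.755)
    = 0.38788 × 0.49467 = 0.1919 m

S_c ≈ 192 mm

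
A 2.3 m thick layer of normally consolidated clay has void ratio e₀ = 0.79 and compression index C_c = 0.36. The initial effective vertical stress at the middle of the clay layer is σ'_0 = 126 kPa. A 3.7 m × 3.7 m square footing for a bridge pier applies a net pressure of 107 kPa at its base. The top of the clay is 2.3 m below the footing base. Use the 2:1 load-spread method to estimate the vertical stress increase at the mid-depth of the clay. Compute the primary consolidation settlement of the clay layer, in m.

Mid-depth of clay below the footing base: z = 2.3 + 2.3/2 = 3.45 m.
Stress increase at mid-clay by the 2:1 spreading method:
Δσ = qBL/((B+z)(L+z)) = 107×3.7×3.7/((3.7+3.45)(3.7+3.45)) = 28.653 kPa
Final effective stress: σ'_f = σ'_0 + Δσ = 126 + 28.653 = 154.65 kPa.
Normally consolidated clay, so the full stress increment lies on the virgin compression line:
S_c = C_c·H/(1+e₀)·log₁₀(σ'_f/σ'_0) = 0.36×2.3/(1+0.79)×log₁₀(154.65/126)
    = 0.46257 × 0.088979 = 0.04116 m

S_c ≈ 0.0412 m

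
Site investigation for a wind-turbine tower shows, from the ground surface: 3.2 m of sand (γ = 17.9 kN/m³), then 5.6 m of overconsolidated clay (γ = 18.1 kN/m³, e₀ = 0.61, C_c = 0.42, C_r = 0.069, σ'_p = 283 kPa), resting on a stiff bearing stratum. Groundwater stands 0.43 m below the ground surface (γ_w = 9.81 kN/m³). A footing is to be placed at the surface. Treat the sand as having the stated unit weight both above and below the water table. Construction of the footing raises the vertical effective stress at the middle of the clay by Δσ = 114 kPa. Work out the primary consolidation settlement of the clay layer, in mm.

S_c ≈ 119 mm

Mid-depth of clay below the ground surface: z = 3.2 + 5.6/2 = 6 m.
Total vertical stress at mid-clay: σ_v = 17.9×3.2 + 18.1×2.8 = 107.96 kPa.
Pore pressure: u = 9.81×(6 − 0.43) = 54.642 kPa.
Initial effective stress: σ'_0 = σ_v − u = 107.96 − 54.642 = 53.318 kPa.
Final effective stress: σ'_f = 53.318 + 114 = 167.32 kPa.
σ'_f = 167.32 ≤ σ'_p = 283 kPa, so the clay remains overconsolidated and only the recompression index applies:
S_c = C_r·H/(1+e₀)·log₁₀(σ'_f/σ'_0) = 0.069×5.6/1.61×log₁₀(167.32/53.318)
    = 0.24 × 0.49667 = 0.1192 m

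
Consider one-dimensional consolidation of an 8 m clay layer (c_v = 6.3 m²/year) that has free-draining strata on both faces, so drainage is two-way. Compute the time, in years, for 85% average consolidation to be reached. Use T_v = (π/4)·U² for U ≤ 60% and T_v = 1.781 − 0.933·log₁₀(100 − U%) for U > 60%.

t ≈ 1.74 years

Drainage path length: H_d = H/2 = 4 m (double drainage).
U > 60%: T_v = 1.781 − 0.933·log₁₀(100 − 85) = 0.68371.
t = T_v·H_d²/c_v = 0.68371×4²/6.3 = 1.736 years.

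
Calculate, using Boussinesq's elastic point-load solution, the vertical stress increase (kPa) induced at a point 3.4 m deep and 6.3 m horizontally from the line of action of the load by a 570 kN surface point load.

Δσ_z ≈ 0.569 kPa

Boussinesq vertical stress below a point load on an elastic half-space:
Δσ_z = 3P/(2πz²) · [1 + (r/z)²]^(−5/2)
r/z = 6.3/3.4 = 1.8529; [1+(r/z)²]^(−5/2) = 0.024164.
Δσ_z = 3×570/(2π×3.4²) × 0.024164 = 23.543 × 0.024164 = 0.5689 kPa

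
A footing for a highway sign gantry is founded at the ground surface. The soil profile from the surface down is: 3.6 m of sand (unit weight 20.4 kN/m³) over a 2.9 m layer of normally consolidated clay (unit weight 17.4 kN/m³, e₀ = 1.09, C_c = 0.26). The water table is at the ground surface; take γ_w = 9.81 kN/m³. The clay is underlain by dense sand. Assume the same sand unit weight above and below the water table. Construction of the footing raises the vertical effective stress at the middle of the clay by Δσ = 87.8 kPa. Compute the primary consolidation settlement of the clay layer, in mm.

Mid-depth of clay below the ground surface: z = 3.6 + 2.9/2 = 5.05 m.
Total vertical stress at mid-clay: σ_v = 20.4×3.6 + 17.4×1.45 = 98.67 kPa.
Pore pressure: u = 9.81×(5.05 − 0) = 49.541 kPa.
Initial effective stress: σ'_0 = σ_v − u = 98.67 − 49.541 = 49.129 kPa.
Final effective stress: σ'_f = σ'_0 + Δσ = 49.129 + 87.8 = 136.93 kPa.
Normally consolidated clay, so the full stress increment lies on the virgin compression line:
S_c = C_c·H/(1+e₀)·log₁₀(σ'_f/σ'_0) = 0.26×2.9/(1+1.09)×log₁₀(136.93/49.129)
    = 0.36077 × 0.44516 = 0.1606 m

S_c ≈ 161 mm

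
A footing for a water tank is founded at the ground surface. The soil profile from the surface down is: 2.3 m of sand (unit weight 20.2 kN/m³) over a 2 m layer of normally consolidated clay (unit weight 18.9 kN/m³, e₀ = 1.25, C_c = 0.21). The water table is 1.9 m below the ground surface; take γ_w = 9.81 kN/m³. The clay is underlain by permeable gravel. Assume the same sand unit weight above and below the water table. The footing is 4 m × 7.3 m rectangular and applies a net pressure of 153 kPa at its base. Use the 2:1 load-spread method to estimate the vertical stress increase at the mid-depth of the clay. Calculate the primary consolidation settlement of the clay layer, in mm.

Mid-depth of clay below the ground surface: z = 2.3 + 2/2 = 3.3 m.
Total vertical stress at mid-clay: σ_v = 20.2×2.3 + 18.9×1 = 65.36 kPa.
Pore pressure: u = 9.81×(3.3 − 1.9) = 13.734 kPa.
Initial effective stress: σ'_0 = σ_v − u = 65.36 − 13.734 = 51.626 kPa.
Stress increase at mid-clay by the 2:1 spreading method:
Δσ = qBL/((B+z)(L+z)) = 153×4×7.3/((4+3.3)(7.3+3.3)) = 57.736 kPa
Final effective stress: σ'_f = σ'_0 + Δσ = 51.626 + 57.736 = 109.36 kPa.
Normally consolidated clay, so the full stress increment lies on the virgin compression line:
S_c = C_c·H/(1+e₀)·log₁₀(σ'_f/σ'_0) = 0.21×2/(1+1.25)×log₁₀(109.36/51.626)
    = 0.18667 × 0.32599 = 0.06085 m

S_c ≈ 60.9 mm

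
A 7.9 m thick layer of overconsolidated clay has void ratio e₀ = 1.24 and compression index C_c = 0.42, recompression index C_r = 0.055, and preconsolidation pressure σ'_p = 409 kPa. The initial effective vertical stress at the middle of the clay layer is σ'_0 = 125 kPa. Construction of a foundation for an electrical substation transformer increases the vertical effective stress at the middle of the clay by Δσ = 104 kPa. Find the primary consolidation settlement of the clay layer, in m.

S_c ≈ 0.051 m

Final effective stress: σ'_f = 125 + 104 = 229 kPa.
σ'_f = 229 ≤ σ'_p = 409 kPa, so the clay remains overconsolidated and only the recompression index applies:
S_c = C_r·H/(1+e₀)·log₁₀(σ'_f/σ'_0) = 0.055×7.9/2.24×log₁₀(229/125)
    = 0.19397 × 0.26293 = 0.051 m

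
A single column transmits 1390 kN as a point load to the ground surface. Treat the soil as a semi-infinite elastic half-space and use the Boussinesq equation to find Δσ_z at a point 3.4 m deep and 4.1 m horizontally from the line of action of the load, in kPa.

Δσ_z ≈ 6.08 kPa

Boussinesq vertical stress below a point load on an elastic half-space:
Δσ_z = 3P/(2πz²) · [1 + (r/z)²]^(−5/2)
r/z = 4.1/3.4 = 1.2059; [1+(r/z)²]^(−5/2) = 0.10599.
Δσ_z = 3×1390/(2π×3.4²) × 0.10599 = 57.411 × 0.10599 = 6.085 kPa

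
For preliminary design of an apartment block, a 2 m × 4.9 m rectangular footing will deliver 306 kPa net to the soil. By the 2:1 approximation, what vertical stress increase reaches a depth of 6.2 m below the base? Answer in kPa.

By the 2:1 method the load spreads at 1 horizontal : 2 vertical, so at depth z the loaded area has grown by z in each plan dimension:
Δσ = qBL/((B+z)(L+z)) = 306×2×4.9/((2+6.2)(4.9+6.2)) = 32.947 kPa

Δσ_z ≈ 32.9 kPa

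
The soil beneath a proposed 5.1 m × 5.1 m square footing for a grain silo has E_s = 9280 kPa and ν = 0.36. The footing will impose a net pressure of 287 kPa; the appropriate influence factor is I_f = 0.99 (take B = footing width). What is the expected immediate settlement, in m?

Immediate (elastic) settlement: S_e = q·B·(1−ν²)/E_s · I_f.
S_e = 287 × 5.1 × (1 − 0.36²) / 9280 × 0.99
    = 287 × 5.1 × 0.8704 / 9280 × 0.99
    = 0.1359 m

S_e ≈ 0.136 m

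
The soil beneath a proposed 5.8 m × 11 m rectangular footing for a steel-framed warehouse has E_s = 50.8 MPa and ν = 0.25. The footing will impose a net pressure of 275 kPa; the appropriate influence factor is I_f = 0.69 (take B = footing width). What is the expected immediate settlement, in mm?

S_e ≈ 20.3 mm

Immediate (elastic) settlement: S_e = q·B·(1−ν²)/E_s · I_f.
E_s = 50.8 MPa = 50800 kPa.
S_e = 275 × 5.8 × (1 − 0.25²) / 50800 × 0.69
    = 275 × 5.8 × 0.9375 / 50800 × 0.69
    = 0.02031 m = 20.31 mm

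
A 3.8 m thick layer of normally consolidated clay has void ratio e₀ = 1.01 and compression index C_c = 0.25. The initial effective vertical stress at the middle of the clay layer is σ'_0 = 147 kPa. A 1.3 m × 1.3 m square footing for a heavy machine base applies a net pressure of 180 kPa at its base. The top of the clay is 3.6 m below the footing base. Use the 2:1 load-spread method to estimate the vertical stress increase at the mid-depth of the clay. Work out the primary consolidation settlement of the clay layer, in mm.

Mid-depth of clay below the footing base: z = 3.6 + 3.8/2 = 5.5 m.
Stress increase at mid-clay by the 2:1 spreading method:
Δσ = qBL/((B+z)(L+z)) = 180×1.3×1.3/((1.3+5.5)(1.3+5.5)) = 6.5787 kPa
Final effective stress: σ'_f = σ'_0 + Δσ = 147 + 6.5787 = 153.58 kPa.
Normally consolidated clay, so the full stress increment lies on the virgin compression line:
S_c = C_c·H/(1+e₀)·log₁₀(σ'_f/σ'_0) = 0.25×3.8/(1+1.01)×log₁₀(153.58/147)
    = 0.47264 × 0.019017 = 0.008988 m

S_c ≈ 8.99 mm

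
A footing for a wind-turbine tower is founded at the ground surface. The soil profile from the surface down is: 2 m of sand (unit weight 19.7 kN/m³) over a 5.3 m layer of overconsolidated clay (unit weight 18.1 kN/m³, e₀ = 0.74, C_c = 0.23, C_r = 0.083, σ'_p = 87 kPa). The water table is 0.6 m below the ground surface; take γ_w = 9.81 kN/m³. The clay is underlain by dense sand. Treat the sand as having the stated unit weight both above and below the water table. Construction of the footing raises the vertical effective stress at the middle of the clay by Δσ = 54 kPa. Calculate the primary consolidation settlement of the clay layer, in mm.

Mid-depth of clay below the ground surface: z = 2 + 5.3/2 = 4.65 m.
Total vertical stress at mid-clay: σ_v = 19.7×2 + 18.1×2.65 = 87.365 kPa.
Pore pressure: u = 9.81×(4.65 − 0.6) = 39.73 kPa.
Initial effective stress: σ'_0 = σ_v − u = 87.365 − 39.73 = 47.635 kPa.
Final effective stress: σ'_f = 47.635 + 54 = 101.63 kPa.
σ'_f = 101.63 > σ'_p = 87 kPa, so the stress path crosses the preconsolidation pressure — recompression up to σ'_p, then virgin compression beyond:
S_c = H/(1+e₀)·[C_r·log₁₀(σ'_p/σ'_0) + C_c·log₁₀(σ'_f/σ'_p)]
    = 5.3/1.74 × [0.083×log₁₀(87/47.635) + 0.23×log₁₀(101.63/87)]
    = 3.046 × [0.021712 + 0.015526] = 0.1134 m

S_c ≈ 113 mm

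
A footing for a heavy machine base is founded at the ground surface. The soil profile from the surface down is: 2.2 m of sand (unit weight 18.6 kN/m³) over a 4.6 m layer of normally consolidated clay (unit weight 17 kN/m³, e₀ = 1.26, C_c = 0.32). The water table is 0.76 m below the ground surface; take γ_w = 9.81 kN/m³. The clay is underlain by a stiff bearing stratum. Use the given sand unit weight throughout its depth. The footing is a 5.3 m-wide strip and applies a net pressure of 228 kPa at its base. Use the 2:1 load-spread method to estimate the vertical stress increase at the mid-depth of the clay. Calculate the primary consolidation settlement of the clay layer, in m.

S_c ≈ 0.381 m

Mid-depth of clay below the ground surface: z = 2.2 + 4.6/2 = 4.5 m.
Total vertical stress at mid-clay: σ_v = 18.6×2.2 + 17×2.3 = 80.02 kPa.
Pore pressure: u = 9.81×(4.5 − 0.76) = 36.689 kPa.
Initial effective stress: σ'_0 = σ_v − u = 80.02 − 36.689 = 43.331 kPa.
Stress increase at mid-clay by the 2:1 spreading method:
Δσ = qB/(B+z) = 228×5.3/(5.3+4.5) = 123.31 kPa
Final effective stress: σ'_f = σ'_0 + Δσ = 43.331 + 123.31 = 166.64 kPa.
Normally consolidated clay, so the full stress increment lies on the virgin compression line:
S_c = C_c·H/(1+e₀)·log₁₀(σ'_f/σ'_0) = 0.32×4.6/(1+1.26)×log₁₀(166.64/43.331)
    = 0.65133 × 0.58498 = 0.381 m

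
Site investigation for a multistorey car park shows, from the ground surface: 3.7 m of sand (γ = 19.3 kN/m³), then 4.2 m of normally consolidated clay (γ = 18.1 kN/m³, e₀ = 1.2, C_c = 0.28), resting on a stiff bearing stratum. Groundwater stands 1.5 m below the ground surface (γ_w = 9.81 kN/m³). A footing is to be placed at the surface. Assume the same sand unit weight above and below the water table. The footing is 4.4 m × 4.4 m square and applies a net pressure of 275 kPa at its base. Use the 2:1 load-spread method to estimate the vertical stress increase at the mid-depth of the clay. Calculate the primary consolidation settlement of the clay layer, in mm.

Mid-depth of clay below the ground surface: z = 3.7 + 4.2/2 = 5.8 m.
Total vertical stress at mid-clay: σ_v = 19.3×3.7 + 18.1×2.1 = 109.42 kPa.
Pore pressure: u = 9.81×(5.8 − 1.5) = 42.183 kPa.
Initial effective stress: σ'_0 = σ_v − u = 109.42 − 42.183 = 67.237 kPa.
Stress increase at mid-clay by the 2:1 spreading method:
Δσ = qBL/((B+z)(L+z)) = 275×4.4×4.4/((4.4+5.8)(4.4+5.8)) = 51.173 kPa
Final effective stress: σ'_f = σ'_0 + Δσ = 67.237 + 51.173 = 118.41 kPa.
Normally consolidated clay, so the full stress increment lies on the virgin compression line:
S_c = C_c·H/(1+e₀)·log₁₀(σ'_f/σ'_0) = 0.28×4.2/(1+1.2)×log₁₀(118.41/67.237)
    = 0.53455 × 0.24578 = 0.1314 m

S_c ≈ 131 mm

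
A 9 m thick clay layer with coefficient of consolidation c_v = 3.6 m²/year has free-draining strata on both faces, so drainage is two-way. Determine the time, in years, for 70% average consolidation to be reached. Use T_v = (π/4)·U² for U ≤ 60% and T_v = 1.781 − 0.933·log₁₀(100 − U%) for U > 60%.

Drainage path length: H_d = H/2 = 4.5 m (double drainage).
U > 60%: T_v = 1.781 − 0.933·log₁₀(100 − 70) = 0.40285.
t = T_v·H_d²/c_v = 0.40285×4.5²/3.6 = 2.266 years.

t ≈ 2.27 years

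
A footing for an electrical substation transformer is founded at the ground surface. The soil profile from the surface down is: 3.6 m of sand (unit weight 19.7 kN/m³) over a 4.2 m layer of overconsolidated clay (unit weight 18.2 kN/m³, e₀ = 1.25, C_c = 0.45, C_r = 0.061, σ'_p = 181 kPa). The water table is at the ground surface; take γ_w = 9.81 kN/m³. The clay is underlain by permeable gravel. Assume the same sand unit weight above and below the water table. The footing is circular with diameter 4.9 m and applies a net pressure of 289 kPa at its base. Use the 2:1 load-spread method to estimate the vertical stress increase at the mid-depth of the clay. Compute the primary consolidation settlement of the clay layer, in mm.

Mid-depth of clay below the ground surface: z = 3.6 + 4.2/2 = 5.7 m.
Total vertical stress at mid-clay: σ_v = 19.7×3.6 + 18.2×2.1 = 109.14 kPa.
Pore pressure: u = 9.81×(5.7 − 0) = 55.917 kPa.
Initial effective stress: σ'_0 = σ_v − u = 109.14 − 55.917 = 53.223 kPa.
Stress increase at mid-clay by the 2:1 spreading method:
Δσ ≈ qD²/(D+z)² = 289×4.9²/(4.9+5.7)² = 61.756 kPa
Final effective stress: σ'_f = 53.223 + 61.756 = 114.98 kPa.
σ'_f = 114.98 ≤ σ'_p = 181 kPa, so the clay remains overconsolidated and only the recompression index applies:
S_c = C_r·H/(1+e₀)·log₁₀(σ'_f/σ'_0) = 0.061×4.2/2.25×log₁₀(114.98/53.223)
    = 0.11387 × 0.33452 = 0.03809 m

S_c ≈ 38.1 mm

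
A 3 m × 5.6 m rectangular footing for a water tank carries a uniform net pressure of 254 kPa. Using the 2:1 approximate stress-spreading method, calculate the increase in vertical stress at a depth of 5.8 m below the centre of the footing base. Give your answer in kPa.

By the 2:1 method the load spreads at 1 horizontal : 2 vertical, so at depth z the loaded area has grown by z in each plan dimension:
Δσ = qBL/((B+z)(L+z)) = 254×3×5.6/((3+5.8)(5.6+5.8)) = 42.536 kPa

Δσ_z ≈ 42.5 kPa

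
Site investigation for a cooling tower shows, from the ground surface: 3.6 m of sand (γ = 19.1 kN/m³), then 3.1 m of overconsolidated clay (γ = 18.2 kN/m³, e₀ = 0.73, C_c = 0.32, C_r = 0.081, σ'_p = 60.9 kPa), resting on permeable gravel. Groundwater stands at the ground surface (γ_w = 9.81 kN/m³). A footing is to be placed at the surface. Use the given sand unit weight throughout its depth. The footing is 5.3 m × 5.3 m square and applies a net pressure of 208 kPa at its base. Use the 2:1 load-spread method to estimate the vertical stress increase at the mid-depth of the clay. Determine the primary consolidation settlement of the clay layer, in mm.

S_c ≈ 140 mm

Mid-depth of clay below the ground surface: z = 3.6 + 3.1/2 = 5.15 m.
Total vertical stress at mid-clay: σ_v = 19.1×3.6 + 18.2×1.55 = 96.97 kPa.
Pore pressure: u = 9.81×(5.15 − 0) = 50.522 kPa.
Initial effective stress: σ'_0 = σ_v − u = 96.97 − 50.522 = 46.448 kPa.
Stress increase at mid-clay by the 2:1 spreading method:
Δσ = qBL/((B+z)(L+z)) = 208×5.3×5.3/((5.3+5.15)(5.3+5.15)) = 53.504 kPa
Final effective stress: σ'_f = 46.448 + 53.504 = 99.952 kPa.
σ'_f = 99.952 > σ'_p = 60.9 kPa, so the stress path crosses the preconsolidation pressure — recompression up to σ'_p, then virgin compression beyond:
S_c = H/(1+e₀)·[C_r·log₁₀(σ'_p/σ'_0) + C_c·log₁₀(σ'_f/σ'_p)]
    = 3.1/1.73 × [0.081×log₁₀(60.9/46.448) + 0.32×log₁₀(99.952/60.9)]
    = 1.7919 × [0.0095297 + 0.068856] = 0.1405 m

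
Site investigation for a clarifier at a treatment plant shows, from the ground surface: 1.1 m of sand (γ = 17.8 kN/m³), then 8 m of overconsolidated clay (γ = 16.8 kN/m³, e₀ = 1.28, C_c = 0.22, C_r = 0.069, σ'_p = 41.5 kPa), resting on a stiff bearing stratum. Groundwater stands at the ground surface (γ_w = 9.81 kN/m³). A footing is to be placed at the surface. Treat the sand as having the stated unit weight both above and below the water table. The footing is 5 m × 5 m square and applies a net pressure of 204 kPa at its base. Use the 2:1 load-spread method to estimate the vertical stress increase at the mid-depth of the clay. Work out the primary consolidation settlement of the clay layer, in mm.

S_c ≈ 260 mm

Mid-depth of clay below the ground surface: z = 1.1 + 8/2 = 5.1 m.
Total vertical stress at mid-clay: σ_v = 17.8×1.1 + 16.8×4 = 86.78 kPa.
Pore pressure: u = 9.81×(5.1 − 0) = 50.031 kPa.
Initial effective stress: σ'_0 = σ_v − u = 86.78 − 50.031 = 36.749 kPa.
Stress increase at mid-clay by the 2:1 spreading method:
Δσ = qBL/((B+z)(L+z)) = 204×5×5/((5+5.1)(5+5.1)) = 49.995 kPa
Final effective stress: σ'_f = 36.749 + 49.995 = 86.744 kPa.
σ'_f = 86.744 > σ'_p = 41.5 kPa, so the stress path crosses the preconsolidation pressure — recompression up to σ'_p, then virgin compression beyond:
S_c = H/(1+e₀)·[C_r·log₁₀(σ'_p/σ'_0) + C_c·log₁₀(σ'_f/σ'_p)]
    = 8/2.28 × [0.069×log₁₀(41.5/36.749) + 0.22×log₁₀(86.744/41.5)]
    = 3.5088 × [0.0036434 + 0.070442] = 0.26 m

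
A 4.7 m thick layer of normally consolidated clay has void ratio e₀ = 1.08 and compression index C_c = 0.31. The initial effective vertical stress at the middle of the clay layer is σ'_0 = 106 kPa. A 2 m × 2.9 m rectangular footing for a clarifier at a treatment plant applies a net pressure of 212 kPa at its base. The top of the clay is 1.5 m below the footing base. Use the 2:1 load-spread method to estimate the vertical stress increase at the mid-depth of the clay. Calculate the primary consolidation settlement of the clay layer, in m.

Mid-depth of clay below the footing base: z = 1.5 + 4.7/2 = 3.85 m.
Stress increase at mid-clay by the 2:1 spreading method:
Δσ = qBL/((B+z)(L+z)) = 212×2×2.9/((2+3.85)(2.9+3.85)) = 31.139 kPa
Final effective stress: σ'_f = σ'_0 + Δσ = 106 + 31.139 = 137.14 kPa.
Normally consolidated clay, so the full stress increment lies on the virgin compression line:
S_c = C_c·H/(1+e₀)·log₁₀(σ'_f/σ'_0) = 0.31×4.7/(1+1.08)×log₁₀(137.14/106)
    = 0.70048 × 0.11186 = 0.07836 m

S_c ≈ 0.0784 m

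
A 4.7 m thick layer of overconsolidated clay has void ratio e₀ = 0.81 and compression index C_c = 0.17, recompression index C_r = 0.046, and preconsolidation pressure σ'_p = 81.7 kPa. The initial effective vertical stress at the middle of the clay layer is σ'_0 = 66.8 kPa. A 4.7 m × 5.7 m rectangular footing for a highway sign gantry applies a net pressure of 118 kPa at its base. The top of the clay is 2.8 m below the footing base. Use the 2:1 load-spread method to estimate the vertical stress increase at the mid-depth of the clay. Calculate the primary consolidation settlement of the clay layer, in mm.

S_c ≈ 42.1 mm

Mid-depth of clay below the footing base: z = 2.8 + 4.7/2 = 5.15 m.
Stress increase at mid-clay by the 2:1 spreading method:
Δσ = qBL/((B+z)(L+z)) = 118×4.7×5.7/((4.7+5.15)(5.7+5.15)) = 29.579 kPa
Final effective stress: σ'_f = 66.8 + 29.579 = 96.379 kPa.
σ'_f = 96.379 > σ'_p = 81.7 kPa, so the stress path crosses the preconsolidation pressure — recompression up to σ'_p, then virgin compression beyond:
S_c = H/(1+e₀)·[C_r·log₁₀(σ'_p/σ'_0) + C_c·log₁₀(σ'_f/σ'_p)]
    = 4.7/1.81 × [0.046×log₁₀(81.7/66.8) + 0.17×log₁₀(96.379/81.7)]
    = 2.5967 × [0.0040225 + 0.012199] = 0.04212 m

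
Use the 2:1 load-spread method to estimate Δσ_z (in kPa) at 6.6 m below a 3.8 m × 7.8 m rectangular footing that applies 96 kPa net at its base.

Δσ_z ≈ 19 kPa

By the 2:1 method the load spreads at 1 horizontal : 2 vertical, so at depth z the loaded area has grown by z in each plan dimension:
Δσ = qBL/((B+z)(L+z)) = 96×3.8×7.8/((3.8+6.6)(7.8+6.6)) = 19 kPa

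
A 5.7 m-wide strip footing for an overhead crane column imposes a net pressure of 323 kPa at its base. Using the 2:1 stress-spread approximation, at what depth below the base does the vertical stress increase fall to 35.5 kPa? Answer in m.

2:1 spreading — at depth z the loaded area has grown by z in each plan dimension:
qB/(B+z) = Δσ_z ⇒ z = qB/Δσ_z − B = 323×5.7/35.5 − 5.7 = 46.16 m

z ≈ 46.2 m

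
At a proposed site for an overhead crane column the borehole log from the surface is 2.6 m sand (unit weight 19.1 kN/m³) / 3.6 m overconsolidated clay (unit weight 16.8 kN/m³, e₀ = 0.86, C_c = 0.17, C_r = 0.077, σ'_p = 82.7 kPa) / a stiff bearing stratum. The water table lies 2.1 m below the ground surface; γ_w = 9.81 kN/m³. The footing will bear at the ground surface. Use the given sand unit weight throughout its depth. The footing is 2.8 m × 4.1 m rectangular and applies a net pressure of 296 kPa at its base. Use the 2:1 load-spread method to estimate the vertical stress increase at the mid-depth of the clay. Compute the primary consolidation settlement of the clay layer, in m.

S_c ≈ 0.0681 m

Mid-depth of clay below the ground surface: z = 2.6 + 3.6/2 = 4.4 m.
Total vertical stress at mid-clay: σ_v = 19.1×2.6 + 16.8×1.8 = 79.9 kPa.
Pore pressure: u = 9.81×(4.4 − 2.1) = 22.563 kPa.
Initial effective stress: σ'_0 = σ_v − u = 79.9 − 22.563 = 57.337 kPa.
Stress increase at mid-clay by the 2:1 spreading method:
Δσ = qBL/((B+z)(L+z)) = 296×2.8×4.1/((2.8+4.4)(4.1+4.4)) = 55.524 kPa
Final effective stress: σ'_f = 57.337 + 55.524 = 112.86 kPa.
σ'_f = 112.86 > σ'_p = 82.7 kPa, so the stress path crosses the preconsolidation pressure — recompression up to σ'_p, then virgin compression beyond:
S_c = H/(1+e₀)·[C_r·log₁₀(σ'_p/σ'_0) + C_c·log₁₀(σ'_f/σ'_p)]
    = 3.6/1.86 × [0.077×log₁₀(82.7/57.337) + 0.17×log₁₀(112.86/82.7)]
    = 1.9355 × [0.012248 + 0.022956] = 0.06814 m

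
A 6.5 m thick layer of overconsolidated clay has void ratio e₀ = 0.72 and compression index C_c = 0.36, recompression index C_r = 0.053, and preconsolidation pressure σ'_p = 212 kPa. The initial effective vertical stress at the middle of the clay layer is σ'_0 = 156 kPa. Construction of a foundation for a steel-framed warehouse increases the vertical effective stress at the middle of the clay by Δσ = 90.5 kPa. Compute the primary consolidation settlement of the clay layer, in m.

Final effective stress: σ'_f = 156 + 90.5 = 246.5 kPa.
σ'_f = 246.5 > σ'_p = 212 kPa, so the stress path crosses the preconsolidation pressure — recompression up to σ'_p, then virgin compression beyond:
S_c = H/(1+e₀)·[C_r·log₁₀(σ'_p/σ'_0) + C_c·log₁₀(σ'_f/σ'_p)]
    = 6.5/1.72 × [0.053×log₁₀(212/156) + 0.36×log₁₀(246.5/212)]
    = 3.7791 × [0.0070602 + 0.023573] = 0.1158 m

S_c ≈ 0.116 m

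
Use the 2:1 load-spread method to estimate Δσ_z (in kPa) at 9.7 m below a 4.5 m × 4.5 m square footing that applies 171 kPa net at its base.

By the 2:1 method the load spreads at 1 horizontal : 2 vertical, so at depth z the loaded area has grown by z in each plan dimension:
Δσ = qBL/((B+z)(L+z)) = 171×4.5×4.5/((4.5+9.7)(4.5+9.7)) = 17.173 kPa

Δσ_z ≈ 17.2 kPa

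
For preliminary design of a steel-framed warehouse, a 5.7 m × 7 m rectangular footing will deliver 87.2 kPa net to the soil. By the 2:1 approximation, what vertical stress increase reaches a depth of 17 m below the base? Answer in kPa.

By the 2:1 method the load spreads at 1 horizontal : 2 vertical, so at depth z the loaded area has grown by z in each plan dimension:
Δσ = qBL/((B+z)(L+z)) = 87.2×5.7×7/((5.7+17)(7+17)) = 6.3863 kPa

Δσ_z ≈ 6.39 kPa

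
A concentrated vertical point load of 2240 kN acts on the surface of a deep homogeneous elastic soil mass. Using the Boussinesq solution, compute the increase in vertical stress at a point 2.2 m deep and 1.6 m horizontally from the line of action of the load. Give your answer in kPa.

Δσ_z ≈ 76.5 kPa

Boussinesq vertical stress below a point load on an elastic half-space:
Δσ_z = 3P/(2πz²) · [1 + (r/z)²]^(−5/2)
r/z = 1.6/2.2 = 0.72727; [1+(r/z)²]^(−5/2) = 0.34597.
Δσ_z = 3×2240/(2π×2.2²) × 0.34597 = 220.98 × 0.34597 = 76.45 kPa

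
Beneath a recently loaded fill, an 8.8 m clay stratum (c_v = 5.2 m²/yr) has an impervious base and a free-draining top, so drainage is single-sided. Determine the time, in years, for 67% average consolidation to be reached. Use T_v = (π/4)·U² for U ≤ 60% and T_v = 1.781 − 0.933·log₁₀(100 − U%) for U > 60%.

Drainage path length: H_d = H = 8.8 m (single drainage).
U > 60%: T_v = 1.781 − 0.933·log₁₀(100 − 67) = 0.36423.
t = T_v·H_d²/c_v = 0.36423×8.8²/5.2 = 5.424 years.

t ≈ 5.42 years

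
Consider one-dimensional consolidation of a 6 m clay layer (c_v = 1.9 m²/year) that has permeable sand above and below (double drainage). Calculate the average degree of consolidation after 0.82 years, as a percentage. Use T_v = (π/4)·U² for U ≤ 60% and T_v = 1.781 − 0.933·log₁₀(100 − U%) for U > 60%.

U ≈ 46.9 %

Drainage path length: H_d = H/2 = 3 m (double drainage).
T_v = c_v·t/H_d² = 1.9×0.82/3² = 0.17311.
T_v = 0.17311 corresponds to the U ≤ 60% branch:
U = √(4T_v/π) = 0.4695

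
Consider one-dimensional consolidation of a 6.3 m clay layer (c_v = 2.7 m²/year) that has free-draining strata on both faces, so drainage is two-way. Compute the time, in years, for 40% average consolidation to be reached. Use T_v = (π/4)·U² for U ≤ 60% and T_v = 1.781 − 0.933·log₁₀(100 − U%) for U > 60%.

t ≈ 0.462 years

Drainage path length: H_d = H/2 = 3.15 m (double drainage).
U ≤ 60%: T_v = (π/4)·U² = (π/4)×0.4² = 0.12566.
t = T_v·H_d²/c_v = 0.12566×3.15²/2.7 = 0.4618 years.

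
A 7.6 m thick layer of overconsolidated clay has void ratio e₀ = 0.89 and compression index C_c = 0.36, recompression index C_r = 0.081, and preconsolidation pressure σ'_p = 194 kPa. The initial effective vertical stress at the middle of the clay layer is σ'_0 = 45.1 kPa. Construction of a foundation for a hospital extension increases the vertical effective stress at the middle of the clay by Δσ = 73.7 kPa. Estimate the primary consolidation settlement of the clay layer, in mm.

S_c ≈ 137 mm

Final effective stress: σ'_f = 45.1 + 73.7 = 118.8 kPa.
σ'_f = 118.8 ≤ σ'_p = 194 kPa, so the clay remains overconsolidated and only the recompression index applies:
S_c = C_r·H/(1+e₀)·log₁₀(σ'_f/σ'_0) = 0.081×7.6/1.89×log₁₀(118.8/45.1)
    = 0.32572 × 0.42064 = 0.137 m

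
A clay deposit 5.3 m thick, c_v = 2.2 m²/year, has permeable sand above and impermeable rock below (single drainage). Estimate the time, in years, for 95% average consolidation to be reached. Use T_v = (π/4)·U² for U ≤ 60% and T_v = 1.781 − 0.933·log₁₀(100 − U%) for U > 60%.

Drainage path length: H_d = H = 5.3 m (single drainage).
U > 60%: T_v = 1.781 − 0.933·log₁₀(100 − 95) = 1.1289.
t = T_v·H_d²/c_v = 1.1289×5.3²/2.2 = 14.41 years.

t ≈ 14.4 years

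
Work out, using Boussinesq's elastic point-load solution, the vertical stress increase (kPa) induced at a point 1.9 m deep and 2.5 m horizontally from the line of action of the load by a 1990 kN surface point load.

Boussinesq vertical stress below a point load on an elastic half-space:
Δσ_z = 3P/(2πz²) · [1 + (r/z)²]^(−5/2)
r/z = 2.5/1.9 = 1.3158; [1+(r/z)²]^(−5/2) = 0.08111.
Δσ_z = 3×1990/(2π×1.9²) × 0.08111 = 263.2 × 0.08111 = 21.35 kPa

Δσ_z ≈ 21.3 kPa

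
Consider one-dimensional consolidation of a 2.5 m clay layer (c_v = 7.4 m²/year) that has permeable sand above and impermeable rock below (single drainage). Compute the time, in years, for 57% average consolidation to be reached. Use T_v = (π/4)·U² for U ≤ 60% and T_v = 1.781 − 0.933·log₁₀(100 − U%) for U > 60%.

t ≈ 0.216 years

Drainage path length: H_d = H = 2.5 m (single drainage).
U ≤ 60%: T_v = (π/4)·U² = (π/4)×0.57² = 0.25518.
t = T_v·H_d²/c_v = 0.25518×2.5²/7.4 = 0.2155 years.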